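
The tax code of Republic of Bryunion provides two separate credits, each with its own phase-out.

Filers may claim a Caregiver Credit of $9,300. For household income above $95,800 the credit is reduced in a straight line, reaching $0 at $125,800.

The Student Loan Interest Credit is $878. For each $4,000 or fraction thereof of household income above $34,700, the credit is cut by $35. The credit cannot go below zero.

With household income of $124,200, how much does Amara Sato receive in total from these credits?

Caregiver Credit: $124,200 is $28,400 into a $30,000 phase-out range, leaving 1,600/30,000 of the credit: $9,300 × 1,600/30,000 = $496.
Student Loan Interest Credit: income exceeds $34,700 by $89,500, which is 23 full-or-partial $4,000 increments; reduction = 23 × $35 = $805, leaving $73.
Total: $496 + $73 = $569.

$569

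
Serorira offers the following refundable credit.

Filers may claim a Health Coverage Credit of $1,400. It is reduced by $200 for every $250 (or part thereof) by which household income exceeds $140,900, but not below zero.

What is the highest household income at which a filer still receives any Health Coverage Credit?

After 6 increments the reduction is 6 × $200 = $1,200, leaving $200; one more increment wipes it out. Increment 6 ends at excess 6 × $250 = $1,500, so the highest qualifying income is $140,900 + $1,500 = $142,400.

$142,400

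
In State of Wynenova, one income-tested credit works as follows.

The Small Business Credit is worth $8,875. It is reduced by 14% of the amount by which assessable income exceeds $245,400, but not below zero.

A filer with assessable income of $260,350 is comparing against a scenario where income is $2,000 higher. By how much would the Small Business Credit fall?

$280

At $260,350 — 14% of the $14,950 excess over $245,400 is $2,093; credit = $8,875 − $2,093 = $6,782.
At $262,350 — 14% of the $16,950 excess over $245,400 is $2,373; credit = $8,875 − $2,373 = $6,502.
Lost: $6,782 − $6,502 = $280.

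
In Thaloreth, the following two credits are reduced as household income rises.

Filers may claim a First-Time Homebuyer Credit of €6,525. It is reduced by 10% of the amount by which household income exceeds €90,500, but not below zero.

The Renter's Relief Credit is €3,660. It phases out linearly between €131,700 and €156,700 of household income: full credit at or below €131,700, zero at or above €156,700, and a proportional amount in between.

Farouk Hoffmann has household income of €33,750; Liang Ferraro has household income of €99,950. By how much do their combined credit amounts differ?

€945

Farouk (€33,750): First-Time Homebuyer Credit: €33,750 is at or below the €90,500 threshold, so the full €6,525 applies. Renter's Relief Credit: €33,750 is at or below the €131,700 threshold, so the full €3,660 applies. total €6,525 + €3,660 = €10,185
Liang (€99,950): First-Time Homebuyer Credit: 10% of the €9,450 excess over €90,500 is €945; credit = €6,525 − €945 = €5,580. Renter's Relief Credit: €99,950 is at or below the €131,700 threshold, so the full €3,660 applies. total €5,580 + €3,660 = €9,240
Difference: |€10,185 − €9,240| = €945.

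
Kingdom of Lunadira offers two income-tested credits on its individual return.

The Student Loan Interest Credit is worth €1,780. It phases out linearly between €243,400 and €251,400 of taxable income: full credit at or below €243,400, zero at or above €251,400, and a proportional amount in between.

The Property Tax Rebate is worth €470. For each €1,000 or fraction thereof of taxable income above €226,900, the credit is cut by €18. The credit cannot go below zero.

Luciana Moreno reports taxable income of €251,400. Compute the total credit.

€20

Student Loan Interest Credit: €251,400 is at or above €251,400, so the credit is €0.
Property Tax Rebate: income exceeds €226,900 by €24,500, which is 25 full-or-partial €1,000 increments; reduction = 25 × €18 = €450, leaving €20.
Total: €0 + €20 = €20.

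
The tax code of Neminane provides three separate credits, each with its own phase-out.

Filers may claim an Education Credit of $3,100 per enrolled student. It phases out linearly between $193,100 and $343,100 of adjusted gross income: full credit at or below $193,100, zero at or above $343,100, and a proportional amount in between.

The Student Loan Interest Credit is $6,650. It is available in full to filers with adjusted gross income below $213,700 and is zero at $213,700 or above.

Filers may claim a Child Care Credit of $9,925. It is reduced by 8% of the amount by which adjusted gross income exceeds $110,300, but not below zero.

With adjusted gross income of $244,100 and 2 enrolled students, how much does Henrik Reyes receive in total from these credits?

Education Credit: base = 2 × $3,100 = $6,200. $244,100 is $51,000 into a $150,000 phase-out range, leaving 99,000/150,000 of the credit: $6,200 × 99,000/150,000 = $4,092.
Student Loan Interest Credit: $244,100 meets or exceeds the $213,700 cutoff, so the credit is $0.
Child Care Credit: 8% of the $133,800 excess over $110,300 is $10,704 ≥ base, so the credit is $0.
Total: $4,092 + $0 + $0 = $4,092.

$4,092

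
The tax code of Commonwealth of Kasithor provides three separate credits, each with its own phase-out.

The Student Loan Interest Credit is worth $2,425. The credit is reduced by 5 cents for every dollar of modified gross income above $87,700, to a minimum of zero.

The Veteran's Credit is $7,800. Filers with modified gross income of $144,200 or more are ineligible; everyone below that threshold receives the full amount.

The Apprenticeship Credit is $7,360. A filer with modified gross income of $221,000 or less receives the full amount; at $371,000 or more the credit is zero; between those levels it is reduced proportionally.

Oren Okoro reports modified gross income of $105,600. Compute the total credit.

$16,690

Student Loan Interest Credit: 5% of the $17,900 excess over $87,700 is $895; credit = $2,425 − $895 = $1,530.
Veteran's Credit: $105,600 is below the $144,200 cutoff, so the full $7,800 applies.
Apprenticeship Credit: $105,600 is at or below the $221,000 threshold, so the full $7,360 applies.
Total: $1,530 + $7,800 + $7,360 = $16,690.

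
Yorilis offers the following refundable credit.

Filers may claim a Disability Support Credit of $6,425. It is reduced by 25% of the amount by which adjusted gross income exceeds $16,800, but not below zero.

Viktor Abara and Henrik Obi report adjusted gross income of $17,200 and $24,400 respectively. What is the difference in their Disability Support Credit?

Viktor ($17,200): Disability Support Credit: 25% of the $400 excess over $16,800 is $100; credit = $6,425 − $100 = $6,325.
Henrik ($24,400): Disability Support Credit: 25% of the $7,600 excess over $16,800 is $1,900; credit = $6,425 − $1,900 = $4,525.
Difference: |$6,325 − $4,525| = $1,800.

$1,800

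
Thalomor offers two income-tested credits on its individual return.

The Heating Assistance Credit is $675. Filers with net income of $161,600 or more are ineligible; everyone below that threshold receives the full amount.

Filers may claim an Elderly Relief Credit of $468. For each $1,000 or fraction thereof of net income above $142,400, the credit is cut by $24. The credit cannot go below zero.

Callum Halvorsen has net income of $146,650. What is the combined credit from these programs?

Heating Assistance Credit: $146,650 is below the $161,600 cutoff, so the full $675 applies.
Elderly Relief Credit: income exceeds $142,400 by $4,250, which is 5 full-or-partial $1,000 increments; reduction = 5 × $24 = $120, leaving $348.
Total: $675 + $348 = $1,023.

$1,023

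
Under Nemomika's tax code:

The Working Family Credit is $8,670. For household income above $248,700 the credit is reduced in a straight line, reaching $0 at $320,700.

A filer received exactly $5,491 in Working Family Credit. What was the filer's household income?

$275,100

$5,491 is 5,491/8,670 of the full $8,670, so 3,179/8,670 of the $72,000 range has been used: income = $248,700 + $72,000 × 3,179/8,670 = $275,100.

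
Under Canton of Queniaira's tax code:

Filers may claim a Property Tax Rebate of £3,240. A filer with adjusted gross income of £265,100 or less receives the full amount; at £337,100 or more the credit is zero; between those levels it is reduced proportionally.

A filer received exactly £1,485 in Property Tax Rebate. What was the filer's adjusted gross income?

£1,485 is 1,485/3,240 of the full £3,240, so 1,755/3,240 of the £72,000 range has been used: income = £265,100 + £72,000 × 1,755/3,240 = £304,100.

£304,100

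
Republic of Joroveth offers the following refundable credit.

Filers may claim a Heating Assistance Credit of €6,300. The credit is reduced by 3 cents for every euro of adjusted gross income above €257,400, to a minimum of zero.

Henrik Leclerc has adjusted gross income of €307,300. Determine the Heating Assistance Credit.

Heating Assistance Credit: 3% of the €49,900 excess over €257,400 is €1,497; credit = €6,300 − €1,497 = €4,803.

€4,803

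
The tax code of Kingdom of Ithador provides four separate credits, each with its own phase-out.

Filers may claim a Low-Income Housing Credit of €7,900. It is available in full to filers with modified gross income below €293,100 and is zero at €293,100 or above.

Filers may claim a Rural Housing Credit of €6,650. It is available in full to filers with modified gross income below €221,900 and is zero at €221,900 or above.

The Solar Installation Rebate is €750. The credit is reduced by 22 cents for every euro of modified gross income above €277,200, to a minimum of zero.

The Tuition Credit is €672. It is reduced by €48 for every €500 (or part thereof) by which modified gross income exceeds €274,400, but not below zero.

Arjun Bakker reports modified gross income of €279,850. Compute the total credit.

Low-Income Housing Credit: €279,850 is below the €293,100 cutoff, so the full €7,900 applies.
Rural Housing Credit: €279,850 meets or exceeds the €221,900 cutoff, so the credit is €0.
Solar Installation Rebate: 22% of the €2,650 excess over €277,200 is €583; credit = €750 − €583 = €167.
Tuition Credit: income exceeds €274,400 by €5,450, which is 11 full-or-partial €500 increments; reduction = 11 × €48 = €528, leaving €144.
Total: €7,900 + €0 + €167 + €144 = €8,211.

€8,211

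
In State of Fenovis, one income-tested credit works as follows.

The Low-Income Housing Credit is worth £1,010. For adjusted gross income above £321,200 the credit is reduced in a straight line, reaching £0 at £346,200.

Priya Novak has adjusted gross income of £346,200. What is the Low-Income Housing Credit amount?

£0

Low-Income Housing Credit: £346,200 is at or above £346,200, so the credit is £0.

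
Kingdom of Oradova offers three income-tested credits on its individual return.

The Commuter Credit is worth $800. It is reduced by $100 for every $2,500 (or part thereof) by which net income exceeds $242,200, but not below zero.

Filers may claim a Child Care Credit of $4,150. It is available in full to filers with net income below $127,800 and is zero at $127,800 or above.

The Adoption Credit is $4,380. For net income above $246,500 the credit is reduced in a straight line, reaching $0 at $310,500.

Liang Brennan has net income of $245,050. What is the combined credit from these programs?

$4,980

Commuter Credit: income exceeds $242,200 by $2,850, which is 2 full-or-partial $2,500 increments; reduction = 2 × $100 = $200, leaving $600.
Child Care Credit: $245,050 meets or exceeds the $127,800 cutoff, so the credit is $0.
Adoption Credit: $245,050 is at or below the $246,500 threshold, so the full $4,380 applies.
Total: $600 + $0 + $4,380 = $4,980.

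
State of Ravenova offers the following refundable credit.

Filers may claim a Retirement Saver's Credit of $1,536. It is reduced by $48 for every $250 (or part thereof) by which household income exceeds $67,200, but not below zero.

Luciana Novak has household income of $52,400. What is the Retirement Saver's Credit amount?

$1,536

Retirement Saver's Credit: $52,400 is at or below the $67,200 threshold, so the full $1,536 applies.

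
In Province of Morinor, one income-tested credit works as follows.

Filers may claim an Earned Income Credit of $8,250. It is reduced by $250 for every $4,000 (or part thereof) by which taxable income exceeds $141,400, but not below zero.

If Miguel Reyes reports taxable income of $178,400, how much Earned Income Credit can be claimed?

$5,750

Earned Income Credit: income exceeds $141,400 by $37,000, which is 10 full-or-partial $4,000 increments; reduction = 10 × $250 = $2,500, leaving $5,750.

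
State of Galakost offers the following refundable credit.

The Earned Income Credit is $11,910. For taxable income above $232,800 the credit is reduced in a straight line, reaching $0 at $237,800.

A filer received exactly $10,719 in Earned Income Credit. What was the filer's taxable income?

$233,300

$10,719 is 10,719/11,910 of the full $11,910, so 1,191/11,910 of the $5,000 range has been used: income = $232,800 + $5,000 × 1,191/11,910 = $233,300.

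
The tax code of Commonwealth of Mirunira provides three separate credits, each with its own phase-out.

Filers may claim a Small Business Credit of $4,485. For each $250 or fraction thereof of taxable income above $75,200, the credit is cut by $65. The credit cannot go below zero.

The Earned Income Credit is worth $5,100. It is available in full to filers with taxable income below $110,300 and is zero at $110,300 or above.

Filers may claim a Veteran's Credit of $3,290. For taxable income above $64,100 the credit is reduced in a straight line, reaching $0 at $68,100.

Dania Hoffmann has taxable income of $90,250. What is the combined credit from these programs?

$5,620

Small Business Credit: income exceeds $75,200 by $15,050, which is 61 full-or-partial $250 increments; reduction = 61 × $65 = $3,965, leaving $520.
Earned Income Credit: $90,250 is below the $110,300 cutoff, so the full $5,100 applies.
Veteran's Credit: $90,250 is at or above $68,100, so the credit is $0.
Total: $520 + $5,100 + $0 = $5,620.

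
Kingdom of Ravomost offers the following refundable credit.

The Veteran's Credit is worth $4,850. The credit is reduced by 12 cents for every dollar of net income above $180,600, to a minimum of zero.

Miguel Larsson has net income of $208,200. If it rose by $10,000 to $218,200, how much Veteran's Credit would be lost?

$1,200

At $208,200 — 12% of the $27,600 excess over $180,600 is $3,312; credit = $4,850 − $3,312 = $1,538.
At $218,200 — 12% of the $37,600 excess over $180,600 is $4,512; credit = $4,850 − $4,512 = $338.
Lost: $1,538 − $338 = $1,200.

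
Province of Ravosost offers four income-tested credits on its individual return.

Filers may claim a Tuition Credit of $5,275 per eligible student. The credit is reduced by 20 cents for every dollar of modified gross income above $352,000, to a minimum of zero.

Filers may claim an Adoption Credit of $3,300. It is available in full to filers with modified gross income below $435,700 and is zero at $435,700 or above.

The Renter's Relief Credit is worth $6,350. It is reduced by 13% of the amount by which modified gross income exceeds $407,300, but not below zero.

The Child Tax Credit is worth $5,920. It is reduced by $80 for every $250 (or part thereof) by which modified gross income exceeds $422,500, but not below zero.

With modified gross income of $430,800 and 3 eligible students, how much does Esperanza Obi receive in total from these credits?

Tuition Credit: base = 3 × $5,275 = $15,825. 20% of the $78,800 excess over $352,000 is $15,760; credit = $15,825 − $15,760 = $65.
Adoption Credit: $430,800 is below the $435,700 cutoff, so the full $3,300 applies.
Renter's Relief Credit: 13% of the $23,500 excess over $407,300 is $3,055; credit = $6,350 − $3,055 = $3,295.
Child Tax Credit: income exceeds $422,500 by $8,300, which is 34 full-or-partial $250 increments; reduction = 34 × $80 = $2,720, leaving $3,200.
Total: $65 + $3,300 + $3,295 + $3,200 = $9,860.

$9,860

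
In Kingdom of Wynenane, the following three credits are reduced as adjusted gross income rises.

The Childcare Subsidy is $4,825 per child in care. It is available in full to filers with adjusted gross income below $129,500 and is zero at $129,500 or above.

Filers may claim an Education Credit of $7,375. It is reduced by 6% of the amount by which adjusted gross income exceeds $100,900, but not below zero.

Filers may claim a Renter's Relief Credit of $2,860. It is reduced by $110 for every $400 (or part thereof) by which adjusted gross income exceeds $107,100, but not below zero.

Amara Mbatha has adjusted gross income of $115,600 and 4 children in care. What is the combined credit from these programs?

$26,233

Childcare Subsidy: base = 4 × $4,825 = $19,300. $115,600 is below the $129,500 cutoff, so the full $19,300 applies.
Education Credit: 6% of the $14,700 excess over $100,900 is $882; credit = $7,375 − $882 = $6,493.
Renter's Relief Credit: income exceeds $107,100 by $8,500, which is 22 full-or-partial $400 increments; reduction = 22 × $110 = $2,420, leaving $440.
Total: $19,300 + $6,493 + $440 = $26,233.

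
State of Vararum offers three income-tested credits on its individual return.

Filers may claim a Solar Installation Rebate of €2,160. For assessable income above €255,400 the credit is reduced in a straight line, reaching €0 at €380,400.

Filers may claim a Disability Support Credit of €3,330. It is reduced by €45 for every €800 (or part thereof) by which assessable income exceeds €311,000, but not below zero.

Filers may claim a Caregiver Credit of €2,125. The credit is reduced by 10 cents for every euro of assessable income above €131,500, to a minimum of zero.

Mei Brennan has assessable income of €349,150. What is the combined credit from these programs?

€1,710

Solar Installation Rebate: €349,150 is €93,750 into a €125,000 phase-out range, leaving 31,250/125,000 of the credit: €2,160 × 31,250/125,000 = €540.
Disability Support Credit: income exceeds €311,000 by €38,150, which is 48 full-or-partial €800 increments; reduction = 48 × €45 = €2,160, leaving €1,170.
Caregiver Credit: 10% of the €217,650 excess over €131,500 is €21,765 ≥ base, so the credit is €0.
Total: €540 + €1,170 + €0 = €1,710.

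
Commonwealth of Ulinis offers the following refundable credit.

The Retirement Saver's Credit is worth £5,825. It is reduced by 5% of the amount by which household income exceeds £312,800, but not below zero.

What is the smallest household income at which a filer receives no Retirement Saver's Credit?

The credit falls by 5% of each pound above £312,800, so it reaches zero when the excess is £5,825 / 5% = £116,500: income = £312,800 + £116,500 = £429,300.

£429,300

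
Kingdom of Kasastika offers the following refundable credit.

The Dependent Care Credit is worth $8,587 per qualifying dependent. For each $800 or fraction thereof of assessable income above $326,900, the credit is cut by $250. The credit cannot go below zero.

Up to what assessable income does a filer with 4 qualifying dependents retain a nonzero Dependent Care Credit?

Full credit = 4 × $8,587 = $34,348.
After 137 increments the reduction is 137 × $250 = $34,250, leaving $98; one more increment wipes it out. Increment 137 ends at excess 137 × $800 = $109,600, so the highest qualifying income is $326,900 + $109,600 = $436,500.

$436,500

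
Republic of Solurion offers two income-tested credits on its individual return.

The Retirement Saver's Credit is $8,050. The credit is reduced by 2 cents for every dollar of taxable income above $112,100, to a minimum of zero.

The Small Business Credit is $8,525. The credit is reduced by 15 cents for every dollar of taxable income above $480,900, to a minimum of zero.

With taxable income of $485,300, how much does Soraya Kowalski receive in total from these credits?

Retirement Saver's Credit: 2% of the $373,200 excess over $112,100 is $7,464; credit = $8,050 − $7,464 = $586.
Small Business Credit: 15% of the $4,400 excess over $480,900 is $660; credit = $8,525 − $660 = $7,865.
Total: $586 + $7,865 = $8,451.

$8,451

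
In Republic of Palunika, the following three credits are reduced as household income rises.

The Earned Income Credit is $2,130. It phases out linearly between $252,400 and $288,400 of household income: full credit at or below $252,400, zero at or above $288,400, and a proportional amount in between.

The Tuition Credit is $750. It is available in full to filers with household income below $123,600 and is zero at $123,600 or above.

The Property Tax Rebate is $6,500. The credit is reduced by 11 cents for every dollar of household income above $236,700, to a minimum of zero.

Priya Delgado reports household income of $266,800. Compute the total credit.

$4,467

Earned Income Credit: $266,800 is $14,400 into a $36,000 phase-out range, leaving 21,600/36,000 of the credit: $2,130 × 21,600/36,000 = $1,278.
Tuition Credit: $266,800 meets or exceeds the $123,600 cutoff, so the credit is $0.
Property Tax Rebate: 11% of the $30,100 excess over $236,700 is $3,311; credit = $6,500 − $3,311 = $3,189.
Total: $1,278 + $0 + $3,189 = $4,467.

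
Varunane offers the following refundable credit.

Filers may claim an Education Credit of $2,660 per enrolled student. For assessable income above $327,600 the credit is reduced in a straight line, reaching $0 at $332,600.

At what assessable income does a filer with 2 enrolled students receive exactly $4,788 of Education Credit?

$328,100

Full credit = 2 × $2,660 = $5,320.
$4,788 is 4,788/5,320 of the full $5,320, so 532/5,320 of the $5,000 range has been used: income = $327,600 + $5,000 × 532/5,320 = $328,100.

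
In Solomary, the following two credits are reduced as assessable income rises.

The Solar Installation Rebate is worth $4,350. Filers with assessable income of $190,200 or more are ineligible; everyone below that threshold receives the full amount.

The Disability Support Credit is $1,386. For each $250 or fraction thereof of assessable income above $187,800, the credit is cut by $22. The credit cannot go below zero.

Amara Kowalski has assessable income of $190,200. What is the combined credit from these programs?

Solar Installation Rebate: $190,200 meets or exceeds the $190,200 cutoff, so the credit is $0.
Disability Support Credit: income exceeds $187,800 by $2,400, which is 10 full-or-partial $250 increments; reduction = 10 × $22 = $220, leaving $1,166.
Total: $0 + $1,166 = $1,166.

$1,166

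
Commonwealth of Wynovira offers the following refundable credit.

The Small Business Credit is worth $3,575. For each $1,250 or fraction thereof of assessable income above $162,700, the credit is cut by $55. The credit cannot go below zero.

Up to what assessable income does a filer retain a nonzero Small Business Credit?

After 64 increments the reduction is 64 × $55 = $3,520, leaving $55; one more increment wipes it out. Increment 64 ends at excess 64 × $1,250 = $80,000, so the highest qualifying income is $162,700 + $80,000 = $242,700.

$242,700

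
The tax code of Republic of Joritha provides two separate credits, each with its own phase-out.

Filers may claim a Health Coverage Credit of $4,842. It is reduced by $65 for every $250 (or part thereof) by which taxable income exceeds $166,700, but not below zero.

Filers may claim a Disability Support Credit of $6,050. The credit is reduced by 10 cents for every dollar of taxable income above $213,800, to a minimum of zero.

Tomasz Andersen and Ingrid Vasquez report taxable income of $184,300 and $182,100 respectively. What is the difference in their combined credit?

Tomasz ($184,300): Health Coverage Credit: income exceeds $166,700 by $17,600, which is 71 full-or-partial $250 increments; reduction = 71 × $65 = $4,615, leaving $227. Disability Support Credit: $184,300 is at or below the $213,800 threshold, so the full $6,050 applies. total $227 + $6,050 = $6,277
Ingrid ($182,100): Health Coverage Credit: income exceeds $166,700 by $15,400, which is 62 full-or-partial $250 increments; reduction = 62 × $65 = $4,030, leaving $812. Disability Support Credit: $182,100 is at or below the $213,800 threshold, so the full $6,050 applies. total $812 + $6,050 = $6,862
Difference: |$6,277 − $6,862| = $585.

$585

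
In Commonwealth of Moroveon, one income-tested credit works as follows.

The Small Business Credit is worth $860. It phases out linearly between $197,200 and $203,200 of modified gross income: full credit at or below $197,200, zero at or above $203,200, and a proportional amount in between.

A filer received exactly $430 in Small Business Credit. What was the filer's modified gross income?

$200,200

$430 is 430/860 of the full $860, so 430/860 of the $6,000 range has been used: income = $197,200 + $6,000 × 430/860 = $200,200.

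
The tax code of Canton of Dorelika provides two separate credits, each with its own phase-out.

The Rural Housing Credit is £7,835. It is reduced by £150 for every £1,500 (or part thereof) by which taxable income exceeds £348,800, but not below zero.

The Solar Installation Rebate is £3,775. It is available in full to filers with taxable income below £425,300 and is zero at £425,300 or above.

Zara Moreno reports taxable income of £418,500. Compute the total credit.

£4,560

Rural Housing Credit: income exceeds £348,800 by £69,700, which is 47 full-or-partial £1,500 increments; reduction = 47 × £150 = £7,050, leaving £785.
Solar Installation Rebate: £418,500 is below the £425,300 cutoff, so the full £3,775 applies.
Total: £785 + £3,775 = £4,560.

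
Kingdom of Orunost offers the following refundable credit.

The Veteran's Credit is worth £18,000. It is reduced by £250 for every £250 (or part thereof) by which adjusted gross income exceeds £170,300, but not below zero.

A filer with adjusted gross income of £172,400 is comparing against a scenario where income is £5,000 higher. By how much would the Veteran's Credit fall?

£5,000

At £172,400 — income exceeds £170,300 by £2,100, which is 9 full-or-partial £250 increments; reduction = 9 × £250 = £2,250, leaving £15,750.
At £177,400 — income exceeds £170,300 by £7,100, which is 29 full-or-partial £250 increments; reduction = 29 × £250 = £7,250, leaving £10,750.
Lost: £15,750 − £10,750 = £5,000.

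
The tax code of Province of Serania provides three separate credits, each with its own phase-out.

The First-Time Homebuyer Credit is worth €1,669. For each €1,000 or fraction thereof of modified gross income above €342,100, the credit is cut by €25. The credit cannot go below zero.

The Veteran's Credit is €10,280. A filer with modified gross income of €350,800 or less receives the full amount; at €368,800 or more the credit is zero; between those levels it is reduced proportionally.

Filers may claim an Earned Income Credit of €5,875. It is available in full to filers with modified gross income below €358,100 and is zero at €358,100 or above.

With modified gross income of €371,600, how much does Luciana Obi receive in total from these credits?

First-Time Homebuyer Credit: income exceeds €342,100 by €29,500, which is 30 full-or-partial €1,000 increments; reduction = 30 × €25 = €750, leaving €919.
Veteran's Credit: €371,600 is at or above €368,800, so the credit is €0.
Earned Income Credit: €371,600 meets or exceeds the €358,100 cutoff, so the credit is €0.
Total: €919 + €0 + €0 = €919.

€919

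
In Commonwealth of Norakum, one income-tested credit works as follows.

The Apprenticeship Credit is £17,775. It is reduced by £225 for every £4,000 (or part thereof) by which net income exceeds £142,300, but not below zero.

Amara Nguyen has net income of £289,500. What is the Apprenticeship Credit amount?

Apprenticeship Credit: income exceeds £142,300 by £147,200, which is 37 full-or-partial £4,000 increments; reduction = 37 × £225 = £8,325, leaving £9,450.

£9,450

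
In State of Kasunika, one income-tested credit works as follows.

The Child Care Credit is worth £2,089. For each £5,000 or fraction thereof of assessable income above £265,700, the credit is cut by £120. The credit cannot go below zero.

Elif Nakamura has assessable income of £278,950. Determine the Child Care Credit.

£1,729

Child Care Credit: income exceeds £265,700 by £13,250, which is 3 full-or-partial £5,000 increments; reduction = 3 × £120 = £360, leaving £1,729.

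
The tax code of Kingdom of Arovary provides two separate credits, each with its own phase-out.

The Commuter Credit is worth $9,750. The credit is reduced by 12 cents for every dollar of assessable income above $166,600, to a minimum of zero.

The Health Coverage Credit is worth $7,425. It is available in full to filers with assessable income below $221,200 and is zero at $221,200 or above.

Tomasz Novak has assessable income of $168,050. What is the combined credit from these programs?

$17,001

Commuter Credit: 12% of the $1,450 excess over $166,600 is $174; credit = $9,750 − $174 = $9,576.
Health Coverage Credit: $168,050 is below the $221,200 cutoff, so the full $7,425 applies.
Total: $9,576 + $7,425 = $17,001.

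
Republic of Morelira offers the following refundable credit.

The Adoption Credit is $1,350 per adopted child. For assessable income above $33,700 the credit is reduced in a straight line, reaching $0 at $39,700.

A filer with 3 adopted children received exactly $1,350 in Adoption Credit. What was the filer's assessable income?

Full credit = 3 × $1,350 = $4,050.
$1,350 is 1,350/4,050 of the full $4,050, so 2,700/4,050 of the $6,000 range has been used: income = $33,700 + $6,000 × 2,700/4,050 = $37,700.

$37,700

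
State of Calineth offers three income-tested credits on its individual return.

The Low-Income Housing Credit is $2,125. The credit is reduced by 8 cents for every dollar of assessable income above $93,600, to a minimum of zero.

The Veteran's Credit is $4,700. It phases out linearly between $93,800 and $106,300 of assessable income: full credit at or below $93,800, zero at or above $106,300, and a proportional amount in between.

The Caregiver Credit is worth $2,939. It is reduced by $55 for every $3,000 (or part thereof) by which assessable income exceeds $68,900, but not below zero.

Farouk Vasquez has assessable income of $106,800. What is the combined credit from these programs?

$3,293

Low-Income Housing Credit: 8% of the $13,200 excess over $93,600 is $1,056; credit = $2,125 − $1,056 = $1,069.
Veteran's Credit: $106,800 is at or above $106,300, so the credit is $0.
Caregiver Credit: income exceeds $68,900 by $37,900, which is 13 full-or-partial $3,000 increments; reduction = 13 × $55 = $715, leaving $2,224.
Total: $1,069 + $0 + $2,224 = $3,293.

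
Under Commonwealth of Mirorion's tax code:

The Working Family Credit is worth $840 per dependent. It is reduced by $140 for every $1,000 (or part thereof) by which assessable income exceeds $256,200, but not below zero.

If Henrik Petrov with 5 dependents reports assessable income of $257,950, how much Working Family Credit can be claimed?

$3,920

Working Family Credit: base = 5 × $840 = $4,200. income exceeds $256,200 by $1,750, which is 2 full-or-partial $1,000 increments; reduction = 2 × $140 = $280, leaving $3,920.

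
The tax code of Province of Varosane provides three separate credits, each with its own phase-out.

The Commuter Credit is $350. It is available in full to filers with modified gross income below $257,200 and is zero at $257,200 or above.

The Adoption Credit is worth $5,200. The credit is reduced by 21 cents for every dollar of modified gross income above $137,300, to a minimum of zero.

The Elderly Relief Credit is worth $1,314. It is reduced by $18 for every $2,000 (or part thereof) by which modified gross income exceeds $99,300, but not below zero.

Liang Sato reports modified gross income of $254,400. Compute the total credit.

$350

Commuter Credit: $254,400 is below the $257,200 cutoff, so the full $350 applies.
Adoption Credit: 21% of the $117,100 excess over $137,300 is $24,591 ≥ base, so the credit is $0.
Elderly Relief Credit: income exceeds $99,300 by $155,100 → 78 increments × $18 = $1,404 ≥ base, so the credit is $0.
Total: $350 + $0 + $0 = $350.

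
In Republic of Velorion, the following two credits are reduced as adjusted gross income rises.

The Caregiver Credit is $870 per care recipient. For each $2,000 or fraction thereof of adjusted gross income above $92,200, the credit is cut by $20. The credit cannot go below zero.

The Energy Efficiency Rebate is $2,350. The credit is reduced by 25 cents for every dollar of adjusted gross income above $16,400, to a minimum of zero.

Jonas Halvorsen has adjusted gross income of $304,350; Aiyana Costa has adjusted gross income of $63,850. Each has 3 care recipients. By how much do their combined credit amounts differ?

$2,140

Jonas ($304,350): Caregiver Credit: base = 3 × $870 = $2,610. income exceeds $92,200 by $212,150, which is 107 full-or-partial $2,000 increments; reduction = 107 × $20 = $2,140, leaving $470. Energy Efficiency Rebate: 25% of the $287,950 excess over $16,400 is $71,987.50 ≥ base, so the credit is $0. total $470 + $0 = $470
Aiyana ($63,850): Caregiver Credit: base = 3 × $870 = $2,610. $63,850 is at or below the $92,200 threshold, so the full $2,610 applies. Energy Efficiency Rebate: 25% of the $47,450 excess over $16,400 is $11,862.50 ≥ base, so the credit is $0. total $2,610 + $0 = $2,610
Difference: |$470 − $2,610| = $2,140.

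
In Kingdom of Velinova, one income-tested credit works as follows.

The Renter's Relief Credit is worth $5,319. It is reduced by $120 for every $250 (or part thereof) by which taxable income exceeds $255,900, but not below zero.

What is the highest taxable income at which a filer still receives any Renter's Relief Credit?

After 44 increments the reduction is 44 × $120 = $5,280, leaving $39; one more increment wipes it out. Increment 44 ends at excess 44 × $250 = $11,000, so the highest qualifying income is $255,900 + $11,000 = $266,900.

$266,900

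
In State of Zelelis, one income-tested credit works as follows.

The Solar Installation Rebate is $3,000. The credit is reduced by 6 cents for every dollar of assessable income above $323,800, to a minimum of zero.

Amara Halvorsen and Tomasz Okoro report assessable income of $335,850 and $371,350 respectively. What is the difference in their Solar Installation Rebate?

Amara ($335,850): Solar Installation Rebate: 6% of the $12,050 excess over $323,800 is $723; credit = $3,000 − $723 = $2,277.
Tomasz ($371,350): Solar Installation Rebate: 6% of the $47,550 excess over $323,800 is $2,853; credit = $3,000 − $2,853 = $147.
Difference: |$2,277 − $147| = $2,130.

$2,130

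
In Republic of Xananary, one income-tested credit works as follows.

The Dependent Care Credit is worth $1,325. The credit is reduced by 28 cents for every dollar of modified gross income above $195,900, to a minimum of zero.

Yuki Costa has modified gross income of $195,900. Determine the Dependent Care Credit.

Dependent Care Credit: $195,900 is at or below the $195,900 threshold, so the full $1,325 applies.

$1,325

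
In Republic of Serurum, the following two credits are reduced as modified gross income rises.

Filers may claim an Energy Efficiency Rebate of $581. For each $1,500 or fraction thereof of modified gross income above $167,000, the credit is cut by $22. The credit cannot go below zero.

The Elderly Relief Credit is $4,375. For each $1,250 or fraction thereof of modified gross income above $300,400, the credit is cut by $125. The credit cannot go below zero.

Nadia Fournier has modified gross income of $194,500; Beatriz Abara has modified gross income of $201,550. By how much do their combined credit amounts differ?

$110

Nadia ($194,500): Energy Efficiency Rebate: income exceeds $167,000 by $27,500, which is 19 full-or-partial $1,500 increments; reduction = 19 × $22 = $418, leaving $163. Elderly Relief Credit: $194,500 is at or below the $300,400 threshold, so the full $4,375 applies. total $163 + $4,375 = $4,538
Beatriz ($201,550): Energy Efficiency Rebate: income exceeds $167,000 by $34,550, which is 24 full-or-partial $1,500 increments; reduction = 24 × $22 = $528, leaving $53. Elderly Relief Credit: $201,550 is at or below the $300,400 threshold, so the full $4,375 applies. total $53 + $4,375 = $4,428
Difference: |$4,538 − $4,428| = $110.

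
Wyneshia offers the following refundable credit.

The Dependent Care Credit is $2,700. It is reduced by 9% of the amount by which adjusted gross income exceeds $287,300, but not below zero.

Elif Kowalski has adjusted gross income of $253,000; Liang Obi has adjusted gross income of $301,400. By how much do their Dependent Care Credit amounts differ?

Elif ($253,000): Dependent Care Credit: $253,000 is at or below the $287,300 threshold, so the full $2,700 applies.
Liang ($301,400): Dependent Care Credit: 9% of the $14,100 excess over $287,300 is $1,269; credit = $2,700 − $1,269 = $1,431.
Difference: |$2,700 − $1,431| = $1,269.

$1,269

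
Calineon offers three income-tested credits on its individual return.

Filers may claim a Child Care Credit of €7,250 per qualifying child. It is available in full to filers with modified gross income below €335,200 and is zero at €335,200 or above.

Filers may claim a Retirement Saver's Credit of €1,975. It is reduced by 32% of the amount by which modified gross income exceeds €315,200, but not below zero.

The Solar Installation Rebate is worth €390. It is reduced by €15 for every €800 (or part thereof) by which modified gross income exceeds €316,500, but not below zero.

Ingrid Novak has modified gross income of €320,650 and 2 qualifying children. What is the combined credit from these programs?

Child Care Credit: base = 2 × €7,250 = €14,500. €320,650 is below the €335,200 cutoff, so the full €14,500 applies.
Retirement Saver's Credit: 32% of the €5,450 excess over €315,200 is €1,744; credit = €1,975 − €1,744 = €231.
Solar Installation Rebate: income exceeds €316,500 by €4,150, which is 6 full-or-partial €800 increments; reduction = 6 × €15 = €90, leaving €300.
Total: €14,500 + €231 + €300 = €15,031.

€15,031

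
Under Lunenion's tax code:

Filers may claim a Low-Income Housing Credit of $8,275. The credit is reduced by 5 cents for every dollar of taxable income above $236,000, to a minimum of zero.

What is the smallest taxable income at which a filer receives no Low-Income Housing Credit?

$401,500

The credit falls by 5% of each dollar above $236,000, so it reaches zero when the excess is $8,275 / 5% = $165,500: income = $236,000 + $165,500 = $401,500.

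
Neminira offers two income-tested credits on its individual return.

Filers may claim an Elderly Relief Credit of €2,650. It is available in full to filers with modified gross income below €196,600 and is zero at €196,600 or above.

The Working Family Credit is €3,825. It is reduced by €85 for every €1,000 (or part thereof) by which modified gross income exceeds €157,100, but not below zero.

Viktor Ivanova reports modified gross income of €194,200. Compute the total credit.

Elderly Relief Credit: €194,200 is below the €196,600 cutoff, so the full €2,650 applies.
Working Family Credit: income exceeds €157,100 by €37,100, which is 38 full-or-partial €1,000 increments; reduction = 38 × €85 = €3,230, leaving €595.
Total: €2,650 + €595 = €3,245.

€3,245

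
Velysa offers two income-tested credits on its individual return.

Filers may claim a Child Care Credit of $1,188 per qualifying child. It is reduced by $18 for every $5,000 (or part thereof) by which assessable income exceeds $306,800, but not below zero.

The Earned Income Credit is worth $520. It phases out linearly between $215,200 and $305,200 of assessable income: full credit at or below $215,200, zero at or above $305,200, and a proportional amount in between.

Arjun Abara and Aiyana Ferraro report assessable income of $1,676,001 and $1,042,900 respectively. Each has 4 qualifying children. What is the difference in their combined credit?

$2,088

Arjun ($1,676,001): Child Care Credit: base = 4 × $1,188 = $4,752. income exceeds $306,800 by $1,369,201 → 274 increments × $18 = $4,932 ≥ base, so the credit is $0. Earned Income Credit: $1,676,001 is at or above $305,200, so the credit is $0. total $0 + $0 = $0
Aiyana ($1,042,900): Child Care Credit: base = 4 × $1,188 = $4,752. income exceeds $306,800 by $736,100, which is 148 full-or-partial $5,000 increments; reduction = 148 × $18 = $2,664, leaving $2,088. Earned Income Credit: $1,042,900 is at or above $305,200, so the credit is $0. total $2,088 + $0 = $2,088
Difference: |$0 − $2,088| = $2,088.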